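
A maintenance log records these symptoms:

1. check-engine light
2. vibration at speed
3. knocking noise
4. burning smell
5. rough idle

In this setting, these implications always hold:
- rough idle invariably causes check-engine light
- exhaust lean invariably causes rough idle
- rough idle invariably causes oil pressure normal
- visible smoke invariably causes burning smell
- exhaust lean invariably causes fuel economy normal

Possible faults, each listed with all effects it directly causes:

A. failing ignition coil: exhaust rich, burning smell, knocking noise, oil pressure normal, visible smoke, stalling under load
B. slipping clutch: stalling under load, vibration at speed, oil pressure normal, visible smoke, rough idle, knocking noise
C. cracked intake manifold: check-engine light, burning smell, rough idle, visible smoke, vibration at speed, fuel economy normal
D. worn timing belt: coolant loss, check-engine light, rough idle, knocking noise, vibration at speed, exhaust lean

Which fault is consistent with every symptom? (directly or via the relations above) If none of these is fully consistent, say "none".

Checking each candidate against the observations:
(A) failing ignition coil — does not account for check-engine light, vibration at speed, rough idle
(B) slipping clutch — check-engine light ✓ (via rough idle → check-engine light); vibration at speed ✓; knocking noise ✓; burning smell ✓ (via visible smoke → burning smell); rough idle ✓
(C) cracked intake manifold — check-engine light ✓; vibration at speed ✓; knocking noise ✗; burning smell ✓; rough idle ✓
(D) worn timing belt — check-engine light ✓; vibration at speed ✓; knocking noise ✓; burning smell ✗; rough idle ✓
Only (B) is consistent with every observation.

B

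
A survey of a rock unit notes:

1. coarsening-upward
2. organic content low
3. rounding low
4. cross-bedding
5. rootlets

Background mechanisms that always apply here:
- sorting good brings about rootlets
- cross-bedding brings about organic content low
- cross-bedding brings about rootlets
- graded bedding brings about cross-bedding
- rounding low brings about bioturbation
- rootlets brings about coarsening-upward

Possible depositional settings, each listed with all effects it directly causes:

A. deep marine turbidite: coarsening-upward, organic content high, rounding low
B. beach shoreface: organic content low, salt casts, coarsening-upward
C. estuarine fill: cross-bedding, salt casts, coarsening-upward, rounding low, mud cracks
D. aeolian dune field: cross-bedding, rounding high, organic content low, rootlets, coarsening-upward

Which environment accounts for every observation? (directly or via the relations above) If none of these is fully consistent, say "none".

C

Checking each candidate against the observations:
(A) deep marine turbidite — coarsening-upward ✓; organic content low ✗; rounding low ✓; cross-bedding ✗; rootlets ✗
(B) beach shoreface — coarsening-upward ✓; organic content low ✓; rounding low ✗; cross-bedding ✗; rootlets ✗
(C) estuarine fill — coarsening-upward ✓; organic content low ✓ (by cross-bedding → organic content low); rounding low ✓; cross-bedding ✓; rootlets ✓ (by cross-bedding → rootlets)
(D) aeolian dune field — fails on rounding low (predicts rounding high, not rounding low)
(C) is the only candidate with no mismatches.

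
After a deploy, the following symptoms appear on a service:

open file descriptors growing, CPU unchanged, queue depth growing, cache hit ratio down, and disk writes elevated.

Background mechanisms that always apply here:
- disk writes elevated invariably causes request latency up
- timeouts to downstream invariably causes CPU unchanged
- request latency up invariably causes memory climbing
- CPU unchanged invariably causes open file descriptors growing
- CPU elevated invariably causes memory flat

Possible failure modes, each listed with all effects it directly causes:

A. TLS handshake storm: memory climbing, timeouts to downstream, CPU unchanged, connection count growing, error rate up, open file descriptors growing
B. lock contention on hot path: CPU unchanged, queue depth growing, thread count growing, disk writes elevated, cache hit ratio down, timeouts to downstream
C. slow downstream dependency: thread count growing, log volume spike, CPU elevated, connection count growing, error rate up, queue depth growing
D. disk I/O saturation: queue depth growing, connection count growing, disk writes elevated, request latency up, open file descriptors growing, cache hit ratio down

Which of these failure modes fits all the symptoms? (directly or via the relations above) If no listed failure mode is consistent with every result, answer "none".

B

Checking each candidate against the observations:
(A) TLS handshake storm — does not account for queue depth growing, cache hit ratio down, disk writes elevated
(B) lock contention on hot path — open file descriptors growing match (via CPU unchanged → open file descriptors growing); CPU unchanged match; queue depth growing match; cache hit ratio down match; disk writes elevated match
(C) slow downstream dependency — open file descriptors growing miss; CPU unchanged miss; queue depth growing match; cache hit ratio down miss; disk writes elevated miss
(D) disk I/O saturation — does not account for CPU unchanged
(B) is the only candidate with no mismatches.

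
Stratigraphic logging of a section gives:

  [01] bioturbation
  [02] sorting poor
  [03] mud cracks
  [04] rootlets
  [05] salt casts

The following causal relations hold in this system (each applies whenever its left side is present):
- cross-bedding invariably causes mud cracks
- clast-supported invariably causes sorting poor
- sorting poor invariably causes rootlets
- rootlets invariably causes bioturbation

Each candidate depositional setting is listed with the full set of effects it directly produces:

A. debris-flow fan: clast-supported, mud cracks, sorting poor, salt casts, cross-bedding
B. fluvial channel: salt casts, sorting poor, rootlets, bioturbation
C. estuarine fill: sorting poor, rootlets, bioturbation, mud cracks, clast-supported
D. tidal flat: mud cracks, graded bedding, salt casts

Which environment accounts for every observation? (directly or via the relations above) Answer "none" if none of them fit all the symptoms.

A

For each candidate, compare predicted effects to what was observed:
(A) debris-flow fan — accounts for every observation (bioturbation through sorting poor → rootlets → bioturbation)
(B) fluvial channel — bioturbation yes; sorting poor yes; mud cracks NO; rootlets yes; salt casts yes
(C) estuarine fill — bioturbation yes; sorting poor yes; mud cracks yes; rootlets yes; salt casts NO
(D) tidal flat — bioturbation NO; sorting poor NO; mud cracks yes; rootlets NO; salt casts yes
Only (A) is consistent with every observation.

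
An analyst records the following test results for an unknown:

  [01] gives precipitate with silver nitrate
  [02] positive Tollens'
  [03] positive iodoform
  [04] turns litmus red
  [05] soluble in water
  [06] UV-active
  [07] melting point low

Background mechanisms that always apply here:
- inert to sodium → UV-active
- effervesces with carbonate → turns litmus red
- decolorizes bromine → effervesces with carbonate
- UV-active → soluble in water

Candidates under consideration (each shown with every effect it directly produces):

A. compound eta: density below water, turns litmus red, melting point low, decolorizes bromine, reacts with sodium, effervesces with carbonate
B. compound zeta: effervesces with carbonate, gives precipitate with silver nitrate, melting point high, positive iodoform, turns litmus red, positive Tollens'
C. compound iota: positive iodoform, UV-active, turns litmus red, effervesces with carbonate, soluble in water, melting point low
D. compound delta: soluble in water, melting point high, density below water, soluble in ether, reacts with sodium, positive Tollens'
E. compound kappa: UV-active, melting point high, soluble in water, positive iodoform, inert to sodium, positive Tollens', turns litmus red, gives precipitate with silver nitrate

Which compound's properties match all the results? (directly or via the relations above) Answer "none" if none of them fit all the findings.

Checking each candidate against the observations:
(A) compound eta — does not account for gives precipitate with silver nitrate, positive Tollens', positive iodoform, soluble in water, UV-active
(B) compound zeta — gives precipitate with silver nitrate +; positive Tollens' +; positive iodoform +; turns litmus red +; soluble in water -; UV-active -; melting point low -
(C) compound iota — gives precipitate with silver nitrate -; positive Tollens' -; positive iodoform +; turns litmus red +; soluble in water +; UV-active +; melting point low +
(D) compound delta — fails on gives precipitate with silver nitrate, positive iodoform, turns litmus red, UV-active, melting point low (predicts melting point high, not melting point low)
(E) compound kappa — gives precipitate with silver nitrate +; positive Tollens' +; positive iodoform +; turns litmus red +; soluble in water +; UV-active +; melting point low -
No candidate is consistent with all observations.

none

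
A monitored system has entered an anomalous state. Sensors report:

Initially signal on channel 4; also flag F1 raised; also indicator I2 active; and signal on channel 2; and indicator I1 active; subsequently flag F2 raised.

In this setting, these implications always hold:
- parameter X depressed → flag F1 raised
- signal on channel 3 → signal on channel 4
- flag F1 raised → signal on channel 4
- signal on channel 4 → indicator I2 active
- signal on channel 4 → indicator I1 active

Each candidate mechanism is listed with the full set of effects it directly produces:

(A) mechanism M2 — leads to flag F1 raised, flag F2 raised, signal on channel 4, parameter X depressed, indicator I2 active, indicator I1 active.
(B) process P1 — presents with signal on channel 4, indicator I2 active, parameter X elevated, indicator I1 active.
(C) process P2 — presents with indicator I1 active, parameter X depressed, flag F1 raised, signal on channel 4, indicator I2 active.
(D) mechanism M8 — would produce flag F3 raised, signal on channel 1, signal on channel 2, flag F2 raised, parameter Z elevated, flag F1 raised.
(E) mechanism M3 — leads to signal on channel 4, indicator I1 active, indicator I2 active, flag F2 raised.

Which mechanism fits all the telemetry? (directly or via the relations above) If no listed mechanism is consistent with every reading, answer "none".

For each candidate, compare predicted effects to what was observed:
(A) mechanism M2 — signal on channel 4 ✓; flag F1 raised ✓; indicator I2 active ✓; signal on channel 2 ✗; indicator I1 active ✓; flag F2 raised ✓
(B) process P1 — signal on channel 4 ✓; flag F1 raised ✗; indicator I2 active ✓; signal on channel 2 ✗; indicator I1 active ✓; flag F2 raised ✗
(C) process P2 — does not account for signal on channel 2, flag F2 raised
(D) mechanism M8 — signal on channel 4 ✓ (via flag F1 raised → signal on channel 4); flag F1 raised ✓; indicator I2 active ✓ (via flag F1 raised → signal on channel 4 → indicator I2 active); signal on channel 2 ✓; indicator I1 active ✓ (via flag F1 raised → signal on channel 4 → indicator I1 active); flag F2 raised ✓
(E) mechanism M3 — signal on channel 4 ✓; flag F1 raised ✗; indicator I2 active ✓; signal on channel 2 ✗; indicator I1 active ✓; flag F2 raised ✓
(D) is the only candidate with no mismatches.

D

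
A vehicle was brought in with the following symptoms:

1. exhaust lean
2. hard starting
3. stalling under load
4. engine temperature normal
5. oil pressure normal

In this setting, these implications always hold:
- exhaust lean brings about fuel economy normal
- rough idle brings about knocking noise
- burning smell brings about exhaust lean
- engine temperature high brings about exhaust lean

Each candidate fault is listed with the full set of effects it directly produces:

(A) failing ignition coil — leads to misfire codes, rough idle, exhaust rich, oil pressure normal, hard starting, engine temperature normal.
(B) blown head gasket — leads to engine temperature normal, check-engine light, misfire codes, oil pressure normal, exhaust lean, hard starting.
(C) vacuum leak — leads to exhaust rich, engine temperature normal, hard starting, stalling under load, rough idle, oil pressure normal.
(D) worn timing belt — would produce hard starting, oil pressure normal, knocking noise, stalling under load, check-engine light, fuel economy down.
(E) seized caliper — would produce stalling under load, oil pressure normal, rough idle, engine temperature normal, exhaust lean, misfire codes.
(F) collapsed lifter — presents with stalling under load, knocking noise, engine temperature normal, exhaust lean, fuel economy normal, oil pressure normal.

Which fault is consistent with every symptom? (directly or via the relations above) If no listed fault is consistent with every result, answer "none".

Checking each candidate against the observations:
(A) failing ignition coil — exhaust lean miss; hard starting match; stalling under load miss; engine temperature normal match; oil pressure normal match
(B) blown head gasket — exhaust lean match; hard starting match; stalling under load miss; engine temperature normal match; oil pressure normal match
(C) vacuum leak — fails on exhaust lean (predicts exhaust rich, not exhaust lean)
(D) worn timing belt — does not account for exhaust lean, engine temperature normal
(E) seized caliper — exhaust lean match; hard starting miss; stalling under load match; engine temperature normal match; oil pressure normal match
(F) collapsed lifter — exhaust lean match; hard starting miss; stalling under load match; engine temperature normal match; oil pressure normal match
Every candidate fails on at least one observation.

none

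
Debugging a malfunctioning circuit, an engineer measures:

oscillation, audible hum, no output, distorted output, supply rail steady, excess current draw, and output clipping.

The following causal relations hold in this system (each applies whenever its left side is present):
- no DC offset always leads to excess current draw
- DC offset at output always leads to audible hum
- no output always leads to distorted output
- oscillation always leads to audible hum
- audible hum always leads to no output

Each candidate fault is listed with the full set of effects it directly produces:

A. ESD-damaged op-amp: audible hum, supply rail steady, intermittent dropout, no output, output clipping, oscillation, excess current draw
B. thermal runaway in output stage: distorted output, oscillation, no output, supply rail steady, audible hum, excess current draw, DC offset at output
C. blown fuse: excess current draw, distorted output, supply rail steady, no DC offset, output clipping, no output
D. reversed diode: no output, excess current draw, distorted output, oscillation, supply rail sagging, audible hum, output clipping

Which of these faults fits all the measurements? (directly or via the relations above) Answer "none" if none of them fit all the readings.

Per-candidate check:
(A) ESD-damaged op-amp — accounts for every observation (distorted output via no output → distorted output)
(B) thermal runaway in output stage — does not account for output clipping
(C) blown fuse — oscillation -; audible hum -; no output +; distorted output +; supply rail steady +; excess current draw +; output clipping +
(D) reversed diode — fails on supply rail steady (predicts supply rail sagging, not supply rail steady)
(A) is the only candidate with no mismatches.

A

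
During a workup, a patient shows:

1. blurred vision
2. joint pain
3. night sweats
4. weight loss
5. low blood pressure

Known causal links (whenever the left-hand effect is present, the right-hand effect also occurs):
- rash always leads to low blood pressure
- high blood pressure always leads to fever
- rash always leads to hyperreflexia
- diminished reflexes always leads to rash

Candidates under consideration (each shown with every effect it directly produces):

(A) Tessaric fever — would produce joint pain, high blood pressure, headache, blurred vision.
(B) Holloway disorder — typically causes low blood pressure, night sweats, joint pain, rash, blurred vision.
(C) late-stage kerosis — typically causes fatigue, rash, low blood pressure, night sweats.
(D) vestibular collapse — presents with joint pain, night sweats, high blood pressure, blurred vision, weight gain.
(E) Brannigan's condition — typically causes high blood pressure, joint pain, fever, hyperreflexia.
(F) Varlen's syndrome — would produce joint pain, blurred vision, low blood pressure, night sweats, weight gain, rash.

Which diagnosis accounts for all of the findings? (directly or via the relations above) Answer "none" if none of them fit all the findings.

Testing each hypothesis:
(A) Tessaric fever — blurred vision +; joint pain +; night sweats -; weight loss -; low blood pressure -
(B) Holloway disorder — blurred vision +; joint pain +; night sweats +; weight loss -; low blood pressure +
(C) late-stage kerosis — blurred vision -; joint pain -; night sweats +; weight loss -; low blood pressure +
(D) vestibular collapse — blurred vision +; joint pain +; night sweats +; weight loss -; low blood pressure -
(E) Brannigan's condition — blurred vision -; joint pain +; night sweats -; weight loss -; low blood pressure -
(F) Varlen's syndrome — blurred vision +; joint pain +; night sweats +; weight loss -; low blood pressure +
None of the listed candidates fits everything.

none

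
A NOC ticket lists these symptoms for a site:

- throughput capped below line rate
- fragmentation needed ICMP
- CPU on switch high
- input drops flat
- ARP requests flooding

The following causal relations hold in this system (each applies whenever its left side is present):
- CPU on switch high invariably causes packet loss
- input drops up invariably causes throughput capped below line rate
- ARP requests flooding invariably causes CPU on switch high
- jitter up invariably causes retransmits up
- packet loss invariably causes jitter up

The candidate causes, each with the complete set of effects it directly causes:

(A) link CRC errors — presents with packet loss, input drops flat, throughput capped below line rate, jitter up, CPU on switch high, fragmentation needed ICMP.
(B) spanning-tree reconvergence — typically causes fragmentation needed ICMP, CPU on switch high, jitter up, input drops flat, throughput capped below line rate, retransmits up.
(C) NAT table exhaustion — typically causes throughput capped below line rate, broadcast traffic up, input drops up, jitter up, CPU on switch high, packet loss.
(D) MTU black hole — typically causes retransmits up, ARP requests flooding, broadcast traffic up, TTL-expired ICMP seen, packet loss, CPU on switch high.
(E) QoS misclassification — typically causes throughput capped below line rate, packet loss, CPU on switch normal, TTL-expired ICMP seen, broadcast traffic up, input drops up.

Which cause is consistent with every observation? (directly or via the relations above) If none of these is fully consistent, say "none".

none

Testing each hypothesis:
(A) link CRC errors — does not account for ARP requests flooding
(B) spanning-tree reconvergence — throughput capped below line rate match; fragmentation needed ICMP match; CPU on switch high match; input drops flat match; ARP requests flooding miss
(C) NAT table exhaustion — fails on fragmentation needed ICMP, input drops flat, ARP requests flooding (predicts input drops up, not input drops flat)
(D) MTU black hole — throughput capped below line rate miss; fragmentation needed ICMP miss; CPU on switch high match; input drops flat miss; ARP requests flooding match
(E) QoS misclassification — throughput capped below line rate match; fragmentation needed ICMP miss; CPU on switch high miss; input drops flat miss; ARP requests flooding miss
None of the listed candidates fits everything.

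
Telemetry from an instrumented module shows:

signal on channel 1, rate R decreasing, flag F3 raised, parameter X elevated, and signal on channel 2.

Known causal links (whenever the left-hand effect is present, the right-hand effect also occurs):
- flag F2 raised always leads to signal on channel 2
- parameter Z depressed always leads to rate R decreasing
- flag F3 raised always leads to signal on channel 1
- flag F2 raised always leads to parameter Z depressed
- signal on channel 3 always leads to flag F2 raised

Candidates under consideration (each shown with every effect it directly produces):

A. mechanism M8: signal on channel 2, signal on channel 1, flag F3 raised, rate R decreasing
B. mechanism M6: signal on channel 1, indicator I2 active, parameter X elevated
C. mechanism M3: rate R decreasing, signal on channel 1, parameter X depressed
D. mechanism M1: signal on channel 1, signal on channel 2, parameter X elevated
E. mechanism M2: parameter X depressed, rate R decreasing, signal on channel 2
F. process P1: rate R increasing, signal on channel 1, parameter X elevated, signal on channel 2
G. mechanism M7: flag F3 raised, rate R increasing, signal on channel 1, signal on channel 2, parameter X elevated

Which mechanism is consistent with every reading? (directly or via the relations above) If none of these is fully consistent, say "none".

none

For each candidate, compare predicted effects to what was observed:
(A) mechanism M8 — does not account for parameter X elevated
(B) mechanism M6 — signal on channel 1 +; rate R decreasing -; flag F3 raised -; parameter X elevated +; signal on channel 2 -
(C) mechanism M3 — fails on flag F3 raised, parameter X elevated, signal on channel 2 (predicts parameter X depressed, not parameter X elevated)
(D) mechanism M1 — does not account for rate R decreasing, flag F3 raised
(E) mechanism M2 — signal on channel 1 -; rate R decreasing +; flag F3 raised -; parameter X elevated -; signal on channel 2 +
(F) process P1 — signal on channel 1 +; rate R decreasing -; flag F3 raised -; parameter X elevated +; signal on channel 2 +
(G) mechanism M7 — fails on rate R decreasing (predicts rate R increasing, not rate R decreasing)
No candidate is consistent with all observations.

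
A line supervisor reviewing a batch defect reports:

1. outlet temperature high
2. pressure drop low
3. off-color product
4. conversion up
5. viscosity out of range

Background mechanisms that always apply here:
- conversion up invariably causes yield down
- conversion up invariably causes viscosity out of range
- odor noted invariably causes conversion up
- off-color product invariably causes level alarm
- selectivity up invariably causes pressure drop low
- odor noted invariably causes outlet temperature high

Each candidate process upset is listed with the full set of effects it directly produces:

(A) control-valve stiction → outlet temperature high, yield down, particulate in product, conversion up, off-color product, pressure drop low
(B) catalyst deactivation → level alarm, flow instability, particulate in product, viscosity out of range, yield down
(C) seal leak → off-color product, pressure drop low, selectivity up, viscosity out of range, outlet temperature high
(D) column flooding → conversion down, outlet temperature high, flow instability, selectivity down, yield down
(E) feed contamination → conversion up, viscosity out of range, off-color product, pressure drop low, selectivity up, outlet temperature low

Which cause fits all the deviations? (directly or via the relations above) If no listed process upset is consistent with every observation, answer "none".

A

Testing each hypothesis:
(A) control-valve stiction — accounts for every observation (viscosity out of range via conversion up → viscosity out of range)
(B) catalyst deactivation — does not account for outlet temperature high, pressure drop low, off-color product, conversion up
(C) seal leak — outlet temperature high yes; pressure drop low yes; off-color product yes; conversion up NO; viscosity out of range yes
(D) column flooding — fails on pressure drop low, off-color product, conversion up, viscosity out of range (predicts conversion down, not conversion up)
(E) feed contamination — fails on outlet temperature high (predicts outlet temperature low, not outlet temperature high)
(A) is the only candidate with no mismatches.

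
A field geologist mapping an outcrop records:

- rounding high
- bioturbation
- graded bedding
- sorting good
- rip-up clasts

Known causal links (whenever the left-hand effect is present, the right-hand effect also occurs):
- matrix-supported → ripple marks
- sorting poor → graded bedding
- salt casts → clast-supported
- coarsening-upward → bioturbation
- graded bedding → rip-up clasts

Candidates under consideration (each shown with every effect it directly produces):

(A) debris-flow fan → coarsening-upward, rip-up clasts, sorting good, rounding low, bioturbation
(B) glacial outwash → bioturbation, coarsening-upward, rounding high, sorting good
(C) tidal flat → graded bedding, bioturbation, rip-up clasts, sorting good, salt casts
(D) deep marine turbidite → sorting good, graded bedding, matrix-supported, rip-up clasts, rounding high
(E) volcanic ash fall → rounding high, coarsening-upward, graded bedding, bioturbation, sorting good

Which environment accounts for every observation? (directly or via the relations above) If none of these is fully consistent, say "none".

E

Per-candidate check:
(A) debris-flow fan — fails on rounding high, graded bedding (predicts rounding low, not rounding high)
(B) glacial outwash — rounding high ✓; bioturbation ✓; graded bedding ✗; sorting good ✓; rip-up clasts ✗
(C) tidal flat — rounding high ✗; bioturbation ✓; graded bedding ✓; sorting good ✓; rip-up clasts ✓
(D) deep marine turbidite — rounding high ✓; bioturbation ✗; graded bedding ✓; sorting good ✓; rip-up clasts ✓
(E) volcanic ash fall — accounts for every observation (rip-up clasts by graded bedding → rip-up clasts)
Only (E) is consistent with every observation.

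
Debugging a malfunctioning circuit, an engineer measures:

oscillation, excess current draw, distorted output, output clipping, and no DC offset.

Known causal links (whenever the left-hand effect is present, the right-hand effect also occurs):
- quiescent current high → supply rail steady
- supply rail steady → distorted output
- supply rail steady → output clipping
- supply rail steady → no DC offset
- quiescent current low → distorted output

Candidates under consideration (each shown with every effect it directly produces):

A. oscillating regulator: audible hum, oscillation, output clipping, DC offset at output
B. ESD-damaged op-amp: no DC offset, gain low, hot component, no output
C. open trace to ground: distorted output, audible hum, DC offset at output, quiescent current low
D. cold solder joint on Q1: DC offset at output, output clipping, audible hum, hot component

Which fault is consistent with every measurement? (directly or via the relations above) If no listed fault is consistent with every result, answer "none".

Checking each candidate against the observations:
(A) oscillating regulator — fails on excess current draw, distorted output, no DC offset (predicts DC offset at output, not no DC offset)
(B) ESD-damaged op-amp — does not account for oscillation, excess current draw, distorted output, output clipping
(C) open trace to ground — oscillation NO; excess current draw NO; distorted output yes; output clipping NO; no DC offset NO
(D) cold solder joint on Q1 — fails on oscillation, excess current draw, distorted output, no DC offset (predicts DC offset at output, not no DC offset)
None of the listed candidates fits everything.

none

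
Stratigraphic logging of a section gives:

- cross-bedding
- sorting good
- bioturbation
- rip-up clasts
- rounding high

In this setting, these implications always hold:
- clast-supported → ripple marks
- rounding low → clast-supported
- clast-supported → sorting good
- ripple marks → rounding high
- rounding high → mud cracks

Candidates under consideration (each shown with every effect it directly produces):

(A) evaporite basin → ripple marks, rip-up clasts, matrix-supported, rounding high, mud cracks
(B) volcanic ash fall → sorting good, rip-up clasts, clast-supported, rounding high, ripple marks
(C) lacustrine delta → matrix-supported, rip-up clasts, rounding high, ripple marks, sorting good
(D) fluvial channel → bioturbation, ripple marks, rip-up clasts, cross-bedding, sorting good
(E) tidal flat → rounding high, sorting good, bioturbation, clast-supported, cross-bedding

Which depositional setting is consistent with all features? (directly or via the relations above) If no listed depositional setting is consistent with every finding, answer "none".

Testing each hypothesis:
(A) evaporite basin — does not account for cross-bedding, sorting good, bioturbation
(B) volcanic ash fall — does not account for cross-bedding, bioturbation
(C) lacustrine delta — does not account for cross-bedding, bioturbation
(D) fluvial channel — cross-bedding match; sorting good match; bioturbation match; rip-up clasts match; rounding high match (by ripple marks → rounding high)
(E) tidal flat — cross-bedding match; sorting good match; bioturbation match; rip-up clasts miss; rounding high match
(D) is the only candidate with no mismatches.

D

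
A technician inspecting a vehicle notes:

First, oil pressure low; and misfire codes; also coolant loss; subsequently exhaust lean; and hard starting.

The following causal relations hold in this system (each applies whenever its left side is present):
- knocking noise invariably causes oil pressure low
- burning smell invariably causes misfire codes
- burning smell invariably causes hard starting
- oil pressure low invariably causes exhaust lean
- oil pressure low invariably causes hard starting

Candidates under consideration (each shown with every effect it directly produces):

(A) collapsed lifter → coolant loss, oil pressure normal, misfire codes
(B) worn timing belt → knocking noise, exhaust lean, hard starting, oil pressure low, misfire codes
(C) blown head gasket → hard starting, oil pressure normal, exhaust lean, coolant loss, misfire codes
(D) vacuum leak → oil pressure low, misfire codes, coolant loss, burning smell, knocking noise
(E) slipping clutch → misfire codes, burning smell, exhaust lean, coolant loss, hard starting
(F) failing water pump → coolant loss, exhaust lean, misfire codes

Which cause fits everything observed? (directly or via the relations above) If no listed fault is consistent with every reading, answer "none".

Per-candidate check:
(A) collapsed lifter — oil pressure low NO; misfire codes yes; coolant loss yes; exhaust lean NO; hard starting NO
(B) worn timing belt — oil pressure low yes; misfire codes yes; coolant loss NO; exhaust lean yes; hard starting yes
(C) blown head gasket — oil pressure low NO; misfire codes yes; coolant loss yes; exhaust lean yes; hard starting yes
(D) vacuum leak — accounts for every observation (exhaust lean through oil pressure low → exhaust lean)
(E) slipping clutch — does not account for oil pressure low
(F) failing water pump — oil pressure low NO; misfire codes yes; coolant loss yes; exhaust lean yes; hard starting NO
(D) alone accounts for all the evidence.

D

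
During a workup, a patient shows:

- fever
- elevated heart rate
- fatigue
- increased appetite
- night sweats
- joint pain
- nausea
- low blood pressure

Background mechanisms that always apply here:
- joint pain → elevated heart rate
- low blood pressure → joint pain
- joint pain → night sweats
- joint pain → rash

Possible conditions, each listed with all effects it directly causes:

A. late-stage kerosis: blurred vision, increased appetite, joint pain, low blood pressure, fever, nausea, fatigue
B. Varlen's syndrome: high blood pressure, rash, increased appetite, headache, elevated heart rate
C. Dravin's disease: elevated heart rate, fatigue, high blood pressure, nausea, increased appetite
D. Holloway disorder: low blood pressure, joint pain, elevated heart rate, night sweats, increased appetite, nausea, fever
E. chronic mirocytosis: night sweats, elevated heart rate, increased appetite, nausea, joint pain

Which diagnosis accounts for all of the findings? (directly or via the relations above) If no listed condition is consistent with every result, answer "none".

A

Checking each candidate against the observations:
(A) late-stage kerosis — accounts for every observation (elevated heart rate via joint pain → elevated heart rate)
(B) Varlen's syndrome — fever NO; elevated heart rate yes; fatigue NO; increased appetite yes; night sweats NO; joint pain NO; nausea NO; low blood pressure NO
(C) Dravin's disease — fever NO; elevated heart rate yes; fatigue yes; increased appetite yes; night sweats NO; joint pain NO; nausea yes; low blood pressure NO
(D) Holloway disorder — fever yes; elevated heart rate yes; fatigue NO; increased appetite yes; night sweats yes; joint pain yes; nausea yes; low blood pressure yes
(E) chronic mirocytosis — fever NO; elevated heart rate yes; fatigue NO; increased appetite yes; night sweats yes; joint pain yes; nausea yes; low blood pressure NO
Only (A) is consistent with every observation.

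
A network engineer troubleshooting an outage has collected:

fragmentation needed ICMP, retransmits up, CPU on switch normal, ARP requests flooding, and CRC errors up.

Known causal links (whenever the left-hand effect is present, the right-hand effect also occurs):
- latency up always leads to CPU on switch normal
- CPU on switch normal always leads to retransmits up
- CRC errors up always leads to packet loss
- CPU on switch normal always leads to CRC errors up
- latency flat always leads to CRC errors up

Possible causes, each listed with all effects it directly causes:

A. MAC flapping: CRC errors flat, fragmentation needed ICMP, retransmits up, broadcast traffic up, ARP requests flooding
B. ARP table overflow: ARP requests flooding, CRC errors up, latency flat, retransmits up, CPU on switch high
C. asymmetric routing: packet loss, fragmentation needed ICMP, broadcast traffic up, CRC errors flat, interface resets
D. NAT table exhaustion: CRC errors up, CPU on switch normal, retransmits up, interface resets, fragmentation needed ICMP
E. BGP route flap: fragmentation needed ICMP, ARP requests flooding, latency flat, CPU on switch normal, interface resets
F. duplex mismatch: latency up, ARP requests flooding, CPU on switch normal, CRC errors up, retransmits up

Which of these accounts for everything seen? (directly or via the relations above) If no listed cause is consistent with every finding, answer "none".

E

For each candidate, compare predicted effects to what was observed:
(A) MAC flapping — fragmentation needed ICMP match; retransmits up match; CPU on switch normal miss; ARP requests flooding match; CRC errors up miss
(B) ARP table overflow — fragmentation needed ICMP miss; retransmits up match; CPU on switch normal miss; ARP requests flooding match; CRC errors up match
(C) asymmetric routing — fragmentation needed ICMP match; retransmits up miss; CPU on switch normal miss; ARP requests flooding miss; CRC errors up miss
(D) NAT table exhaustion — fragmentation needed ICMP match; retransmits up match; CPU on switch normal match; ARP requests flooding miss; CRC errors up match
(E) BGP route flap — fragmentation needed ICMP match; retransmits up match (through CPU on switch normal → retransmits up); CPU on switch normal match; ARP requests flooding match; CRC errors up match (through CPU on switch normal → CRC errors up)
(F) duplex mismatch — does not account for fragmentation needed ICMP
(E) alone accounts for all the evidence.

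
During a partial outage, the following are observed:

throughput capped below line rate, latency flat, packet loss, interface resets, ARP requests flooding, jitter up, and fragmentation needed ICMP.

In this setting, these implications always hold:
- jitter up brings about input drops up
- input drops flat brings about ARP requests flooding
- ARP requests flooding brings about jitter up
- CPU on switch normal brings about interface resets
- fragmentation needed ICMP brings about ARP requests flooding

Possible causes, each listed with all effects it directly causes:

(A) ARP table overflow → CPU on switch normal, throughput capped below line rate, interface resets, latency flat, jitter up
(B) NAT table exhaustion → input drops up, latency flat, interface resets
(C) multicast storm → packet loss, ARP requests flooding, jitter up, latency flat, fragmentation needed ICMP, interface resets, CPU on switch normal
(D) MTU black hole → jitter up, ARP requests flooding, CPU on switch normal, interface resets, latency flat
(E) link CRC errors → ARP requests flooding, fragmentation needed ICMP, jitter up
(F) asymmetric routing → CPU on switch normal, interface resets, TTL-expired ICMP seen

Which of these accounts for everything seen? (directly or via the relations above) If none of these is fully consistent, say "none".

Testing each hypothesis:
(A) ARP table overflow — does not account for packet loss, ARP requests flooding, fragmentation needed ICMP
(B) NAT table exhaustion — does not account for throughput capped below line rate, packet loss, ARP requests flooding, jitter up, fragmentation needed ICMP
(C) multicast storm — throughput capped below line rate -; latency flat +; packet loss +; interface resets +; ARP requests flooding +; jitter up +; fragmentation needed ICMP +
(D) MTU black hole — does not account for throughput capped below line rate, packet loss, fragmentation needed ICMP
(E) link CRC errors — does not account for throughput capped below line rate, latency flat, packet loss, interface resets
(F) asymmetric routing — throughput capped below line rate -; latency flat -; packet loss -; interface resets +; ARP requests flooding -; jitter up -; fragmentation needed ICMP -
None of the listed candidates fits everything.

none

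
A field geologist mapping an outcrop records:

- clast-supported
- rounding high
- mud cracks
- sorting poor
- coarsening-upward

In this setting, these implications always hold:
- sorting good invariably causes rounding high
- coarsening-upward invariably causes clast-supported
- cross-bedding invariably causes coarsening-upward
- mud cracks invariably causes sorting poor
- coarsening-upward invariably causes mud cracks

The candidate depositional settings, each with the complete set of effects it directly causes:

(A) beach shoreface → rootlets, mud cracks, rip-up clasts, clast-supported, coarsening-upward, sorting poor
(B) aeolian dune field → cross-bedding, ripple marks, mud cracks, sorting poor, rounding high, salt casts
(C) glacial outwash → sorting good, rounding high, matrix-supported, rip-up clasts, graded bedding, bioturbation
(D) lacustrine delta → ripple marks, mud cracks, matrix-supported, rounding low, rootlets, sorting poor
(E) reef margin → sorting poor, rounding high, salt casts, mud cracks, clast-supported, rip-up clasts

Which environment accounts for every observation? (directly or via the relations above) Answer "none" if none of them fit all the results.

Per-candidate check:
(A) beach shoreface — clast-supported yes; rounding high NO; mud cracks yes; sorting poor yes; coarsening-upward yes
(B) aeolian dune field — clast-supported yes (via cross-bedding → coarsening-upward → clast-supported); rounding high yes; mud cracks yes; sorting poor yes; coarsening-upward yes (via cross-bedding → coarsening-upward)
(C) glacial outwash — fails on clast-supported, mud cracks, sorting poor, coarsening-upward (predicts matrix-supported, not clast-supported; predicts sorting good, not sorting poor)
(D) lacustrine delta — clast-supported NO; rounding high NO; mud cracks yes; sorting poor yes; coarsening-upward NO
(E) reef margin — clast-supported yes; rounding high yes; mud cracks yes; sorting poor yes; coarsening-upward NO
(B) alone accounts for all the evidence.

B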